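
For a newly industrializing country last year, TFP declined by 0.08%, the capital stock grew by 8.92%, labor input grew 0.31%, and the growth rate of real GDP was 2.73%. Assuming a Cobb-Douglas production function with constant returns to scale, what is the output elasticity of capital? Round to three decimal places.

0.290

gY = gA + α·gK + (1−α)·gL, so gY − gA − gL = α(gK − gL).
2.73 + 0.08 − 0.31 = α × (8.92 − 0.31).
2.5 = 8.61 α, so α = 0.29036.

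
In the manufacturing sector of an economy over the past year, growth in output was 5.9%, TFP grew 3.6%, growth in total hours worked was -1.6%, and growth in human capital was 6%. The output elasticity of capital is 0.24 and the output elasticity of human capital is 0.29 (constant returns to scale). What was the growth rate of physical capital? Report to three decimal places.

Labor's share = 1 − 0.24 − 0.29 = 0.47.
gY = gA + 0.29×6 + 0.47×(-1.6) + 0.24×g.
0.24×g = 5.9 − 3.6 − 0.988 = 1.312.
g = 1.312 / 0.24 = 5.46667%.

5.467%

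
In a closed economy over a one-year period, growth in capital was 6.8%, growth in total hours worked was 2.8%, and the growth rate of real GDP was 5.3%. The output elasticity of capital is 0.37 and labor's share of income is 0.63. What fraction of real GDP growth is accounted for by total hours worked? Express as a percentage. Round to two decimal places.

Labor's share = 1 − 0.37 = 0.63.
Total hours worked contributed 0.63 × 2.8 = 1.764 pp.
Share of growth = 1.764 / 5.3 × 100 = 33.283%.

33.28%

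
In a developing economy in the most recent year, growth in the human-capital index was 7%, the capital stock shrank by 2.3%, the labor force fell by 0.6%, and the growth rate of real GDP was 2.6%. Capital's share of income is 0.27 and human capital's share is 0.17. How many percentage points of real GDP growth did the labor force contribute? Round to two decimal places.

Labor's share = 1 − 0.27 − 0.17 = 0.56.
Contribution = share × growth = 0.56 × (-0.6) = -0.336 pp.

-0.34 percentage points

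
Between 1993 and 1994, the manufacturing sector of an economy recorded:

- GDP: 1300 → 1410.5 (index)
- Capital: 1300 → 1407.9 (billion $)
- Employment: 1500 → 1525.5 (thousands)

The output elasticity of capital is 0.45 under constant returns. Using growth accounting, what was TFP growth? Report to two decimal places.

GDP growth = (1410.5 − 1300) / 1300 = 8.5%.
Capital growth = (1407.9 − 1300) / 1300 = 8.3%.
Employment growth = (1525.5 − 1500) / 1500 = 1.7%.
Labor's share = 1 − 0.45 = 0.55.
Capital: 0.45 × 8.3 = 3.735 pp.
Employment: 0.55 × 1.7 = 0.935 pp.
TFP growth = 8.5 − 4.67 = 3.83%.

3.83%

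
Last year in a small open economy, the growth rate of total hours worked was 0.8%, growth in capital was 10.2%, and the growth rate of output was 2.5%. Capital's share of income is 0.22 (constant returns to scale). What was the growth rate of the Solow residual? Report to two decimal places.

-0.37%

Labor's share = 1 − 0.22 = 0.78.
Capital: 0.22 × 10.2 = 2.244 pp.
Total hours worked: 0.78 × 0.8 = 0.624 pp.
TFP growth = 2.5 − 2.868 = -0.368%.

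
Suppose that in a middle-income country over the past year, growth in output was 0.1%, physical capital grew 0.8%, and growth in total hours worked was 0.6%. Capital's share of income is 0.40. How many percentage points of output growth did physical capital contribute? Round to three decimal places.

Contribution = share × growth = 0.4 × 0.8 = 0.32 pp.

0.320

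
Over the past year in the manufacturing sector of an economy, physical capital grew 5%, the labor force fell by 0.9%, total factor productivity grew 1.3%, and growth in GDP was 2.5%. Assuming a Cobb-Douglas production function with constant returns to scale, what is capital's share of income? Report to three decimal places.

α = 0.356

gY = gA + α·gK + (1−α)·gL, so gY − gA − gL = α(gK − gL).
2.5 − 1.3 + 0.9 = α × (5 − (-0.9)).
2.1 = 5.9 α, so α = 0.35593.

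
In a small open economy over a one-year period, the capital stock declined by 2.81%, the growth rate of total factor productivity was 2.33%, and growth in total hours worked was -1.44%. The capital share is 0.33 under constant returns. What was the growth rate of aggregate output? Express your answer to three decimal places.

Labor's share = 1 − 0.33 = 0.67.
The capital stock: 0.33 × (-2.81) = -0.9273 pp.
Total hours worked: 0.67 × (-1.44) = -0.9648 pp.
Output growth = 2.33 + (-1.8921) = 0.4379%.

0.438%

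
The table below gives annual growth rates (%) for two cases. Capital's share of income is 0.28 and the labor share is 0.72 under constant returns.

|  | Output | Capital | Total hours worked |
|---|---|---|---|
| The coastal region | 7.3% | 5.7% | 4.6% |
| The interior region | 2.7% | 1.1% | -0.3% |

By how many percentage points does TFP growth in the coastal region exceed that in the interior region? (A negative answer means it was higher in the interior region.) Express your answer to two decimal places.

Labor's share = 1 − 0.28 = 0.72.
The coastal region: TFP = 7.3 − 1.596 − 3.312 = 2.392%.
The interior region: TFP = 2.7 − 0.308 + 0.216 = 2.608%.
Difference = 2.392 − (2.608) = -0.216 pp.

-0.22 percentage points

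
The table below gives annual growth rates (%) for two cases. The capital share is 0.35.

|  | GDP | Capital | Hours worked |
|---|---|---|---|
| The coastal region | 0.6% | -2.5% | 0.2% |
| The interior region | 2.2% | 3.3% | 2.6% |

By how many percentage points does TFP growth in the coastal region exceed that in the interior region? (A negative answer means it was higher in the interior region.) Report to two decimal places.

1.99 percentage points

Labor's share = 1 − 0.35 = 0.65.
The coastal region: TFP = 0.6 + 0.875 − 0.13 = 1.345%.
The interior region: TFP = 2.2 − 1.155 − 1.69 = -0.645%.
Difference = 1.345 − (-0.645) = 1.99 pp.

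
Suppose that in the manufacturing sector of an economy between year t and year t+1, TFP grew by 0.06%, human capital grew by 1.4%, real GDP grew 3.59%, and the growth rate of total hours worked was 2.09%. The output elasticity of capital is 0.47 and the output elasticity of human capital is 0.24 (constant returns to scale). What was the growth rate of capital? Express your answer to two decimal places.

Capital grew 5.51%.

Labor's share = 1 − 0.47 − 0.24 = 0.29.
gY = gA + 0.24×1.4 + 0.29×2.09 + 0.47×g.
0.47×g = 3.59 − 0.06 − 0.9421 = 2.5879.
g = 2.5879 / 0.47 = 5.5062%.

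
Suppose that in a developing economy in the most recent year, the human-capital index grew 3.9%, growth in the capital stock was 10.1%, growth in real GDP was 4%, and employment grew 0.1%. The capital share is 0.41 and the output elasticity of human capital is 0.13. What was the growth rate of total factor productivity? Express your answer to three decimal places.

-0.694%

Labor's share = 1 − 0.41 − 0.13 = 0.46.
The capital stock: 0.41 × 10.1 = 4.141 pp.
The human-capital index: 0.13 × 3.9 = 0.507 pp.
Employment: 0.46 × 0.1 = 0.046 pp.
TFP growth = 4 − 4.694 = -0.694%.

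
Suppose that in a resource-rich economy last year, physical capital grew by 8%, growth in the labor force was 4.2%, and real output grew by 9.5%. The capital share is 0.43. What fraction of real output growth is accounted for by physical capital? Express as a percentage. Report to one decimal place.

Physical capital contributed 0.43 × 8 = 3.44 pp.
Share of growth = 3.44 / 9.5 × 100 = 36.211%.

36.2%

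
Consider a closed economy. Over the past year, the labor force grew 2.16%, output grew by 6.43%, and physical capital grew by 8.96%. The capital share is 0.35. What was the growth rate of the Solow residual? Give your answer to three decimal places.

The Solow residual growth was 1.890%.

Labor's share = 1 − 0.35 = 0.65.
Physical capital: 0.35 × 8.96 = 3.136 pp.
The labor force: 0.65 × 2.16 = 1.404 pp.
TFP growth = 6.43 − 4.54 = 1.89%.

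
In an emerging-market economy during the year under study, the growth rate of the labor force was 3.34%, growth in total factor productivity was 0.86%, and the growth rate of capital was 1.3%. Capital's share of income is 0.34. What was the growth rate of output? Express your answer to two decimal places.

3.51%

Labor's share = 1 − 0.34 = 0.66.
Capital: 0.34 × 1.3 = 0.442 pp.
The labor force: 0.66 × 3.34 = 2.2044 pp.
Output growth = 0.86 + 2.6464 = 3.5064%.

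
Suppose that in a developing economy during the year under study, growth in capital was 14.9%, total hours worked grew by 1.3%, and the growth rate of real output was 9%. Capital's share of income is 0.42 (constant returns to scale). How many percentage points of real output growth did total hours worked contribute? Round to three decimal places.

Labor's share = 1 − 0.42 = 0.58.
Contribution = share × growth = 0.58 × 1.3 = 0.754 pp.

0.754 percentage points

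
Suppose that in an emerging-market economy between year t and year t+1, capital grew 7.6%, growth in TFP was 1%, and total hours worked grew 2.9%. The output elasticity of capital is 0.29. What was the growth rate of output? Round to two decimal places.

5.26%

Labor's share = 1 − 0.29 = 0.71.
Capital: 0.29 × 7.6 = 2.204 pp.
Total hours worked: 0.71 × 2.9 = 2.059 pp.
Output growth = 1 + 4.263 = 5.263%.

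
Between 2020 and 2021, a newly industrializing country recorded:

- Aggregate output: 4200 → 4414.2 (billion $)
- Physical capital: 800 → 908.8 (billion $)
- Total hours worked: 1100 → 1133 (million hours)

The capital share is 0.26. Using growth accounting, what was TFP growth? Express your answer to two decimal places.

Aggregate output growth = (4414.2 − 4200) / 4200 = 5.1%.
Physical capital growth = (908.8 − 800) / 800 = 13.6%.
Total hours worked growth = (1133 − 1100) / 1100 = 3%.
Labor's share = 1 − 0.26 = 0.74.
Physical capital: 0.26 × 13.6 = 3.536 pp.
Total hours worked: 0.74 × 3 = 2.22 pp.
TFP growth = 5.1 − 5.756 = -0.656%.

-0.66%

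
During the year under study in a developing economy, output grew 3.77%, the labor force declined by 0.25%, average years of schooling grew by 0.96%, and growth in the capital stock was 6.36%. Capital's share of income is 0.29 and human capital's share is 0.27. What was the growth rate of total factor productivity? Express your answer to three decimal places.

Labor's share = 1 − 0.29 − 0.27 = 0.44.
The capital stock: 0.29 × 6.36 = 1.8444 pp.
Average years of schooling: 0.27 × 0.96 = 0.2592 pp.
The labor force: 0.44 × (-0.25) = -0.11 pp.
TFP growth = 3.77 − 1.9936 = 1.7764%.

1.776%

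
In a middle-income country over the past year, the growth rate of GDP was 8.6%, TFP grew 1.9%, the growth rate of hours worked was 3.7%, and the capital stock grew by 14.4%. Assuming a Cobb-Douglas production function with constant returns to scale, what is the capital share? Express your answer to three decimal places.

α = 0.280

gY = gA + α·gK + (1−α)·gL, so gY − gA − gL = α(gK − gL).
8.6 − 1.9 − 3.7 = α × (14.4 − 3.7).
3 = 10.7 α, so α = 0.28037.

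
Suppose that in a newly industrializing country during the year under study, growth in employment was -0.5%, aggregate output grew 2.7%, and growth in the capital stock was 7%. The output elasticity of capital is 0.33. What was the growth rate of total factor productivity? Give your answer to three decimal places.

Labor's share = 1 − 0.33 = 0.67.
The capital stock: 0.33 × 7 = 2.31 pp.
Employment: 0.67 × (-0.5) = -0.335 pp.
TFP growth = 2.7 − 1.975 = 0.725%.

0.725%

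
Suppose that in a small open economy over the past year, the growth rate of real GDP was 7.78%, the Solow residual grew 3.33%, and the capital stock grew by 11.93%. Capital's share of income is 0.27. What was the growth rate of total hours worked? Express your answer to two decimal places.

Labor's share = 1 − 0.27 = 0.73.
gY = gA + 0.27×11.93 + 0.73×g.
0.73×g = 7.78 − 3.33 − 3.2211 = 1.2289.
g = 1.2289 / 0.73 = 1.6834%.

Total hours worked grew 1.68%.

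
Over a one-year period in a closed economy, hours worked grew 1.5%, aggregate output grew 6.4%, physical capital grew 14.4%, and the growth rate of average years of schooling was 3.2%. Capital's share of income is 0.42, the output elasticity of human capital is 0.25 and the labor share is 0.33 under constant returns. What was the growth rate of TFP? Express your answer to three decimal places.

Labor's share = 1 − 0.42 − 0.25 = 0.33.
Physical capital: 0.42 × 14.4 = 6.048 pp.
Average years of schooling: 0.25 × 3.2 = 0.8 pp.
Hours worked: 0.33 × 1.5 = 0.495 pp.
TFP growth = 6.4 − 7.343 = -0.943%.

-0.943%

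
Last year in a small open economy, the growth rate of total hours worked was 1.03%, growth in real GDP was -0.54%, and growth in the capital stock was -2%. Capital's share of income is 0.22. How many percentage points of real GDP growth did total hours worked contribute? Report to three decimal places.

Labor's share = 1 − 0.22 = 0.78.
Contribution = share × growth = 0.78 × 1.03 = 0.8034 pp.

0.803 pp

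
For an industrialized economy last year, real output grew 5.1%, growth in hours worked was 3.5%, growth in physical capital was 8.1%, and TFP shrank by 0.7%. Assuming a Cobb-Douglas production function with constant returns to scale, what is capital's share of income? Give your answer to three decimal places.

gY = gA + α·gK + (1−α)·gL, so gY − gA − gL = α(gK − gL).
5.1 + 0.7 − 3.5 = α × (8.1 − 3.5).
2.3 = 4.6 α, so α = 0.5.

0.500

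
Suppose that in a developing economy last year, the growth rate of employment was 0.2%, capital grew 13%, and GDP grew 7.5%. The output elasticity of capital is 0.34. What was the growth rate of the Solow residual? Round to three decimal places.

Labor's share = 1 − 0.34 = 0.66.
Capital: 0.34 × 13 = 4.42 pp.
Employment: 0.66 × 0.2 = 0.132 pp.
TFP growth = 7.5 − 4.552 = 2.948%.

The Solow residual grew 2.948%.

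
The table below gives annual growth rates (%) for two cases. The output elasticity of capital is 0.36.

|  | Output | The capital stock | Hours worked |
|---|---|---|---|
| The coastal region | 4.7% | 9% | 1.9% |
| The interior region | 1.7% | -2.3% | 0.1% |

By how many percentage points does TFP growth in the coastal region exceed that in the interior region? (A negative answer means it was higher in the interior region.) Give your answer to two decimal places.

Labor's share = 1 − 0.36 = 0.64.
The coastal region: TFP = 4.7 − 3.24 − 1.216 = 0.244%.
The interior region: TFP = 1.7 + 0.828 − 0.064 = 2.464%.
Difference = 0.244 − (2.464) = -2.22 pp.

-2.22 percentage points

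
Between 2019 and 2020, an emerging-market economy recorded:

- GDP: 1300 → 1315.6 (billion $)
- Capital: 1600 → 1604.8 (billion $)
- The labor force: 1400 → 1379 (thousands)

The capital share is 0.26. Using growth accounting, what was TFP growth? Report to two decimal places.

GDP growth = (1315.6 − 1300) / 1300 = 1.2%.
Capital growth = (1604.8 − 1600) / 1600 = 0.3%.
The labor force growth = (1379 − 1400) / 1400 = -1.5%.
Labor's share = 1 − 0.26 = 0.74.
Capital: 0.26 × 0.3 = 0.078 pp.
The labor force: 0.74 × (-1.5) = -1.11 pp.
TFP growth = 1.2 + 1.032 = 2.232%.

2.23%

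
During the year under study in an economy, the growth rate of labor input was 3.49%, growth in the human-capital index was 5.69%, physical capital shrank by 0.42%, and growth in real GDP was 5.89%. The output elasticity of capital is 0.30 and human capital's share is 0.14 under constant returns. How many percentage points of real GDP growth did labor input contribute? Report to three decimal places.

1.954 percentage points

Labor's share = 1 − 0.3 − 0.14 = 0.56.
Contribution = share × growth = 0.56 × 3.49 = 1.9544 pp.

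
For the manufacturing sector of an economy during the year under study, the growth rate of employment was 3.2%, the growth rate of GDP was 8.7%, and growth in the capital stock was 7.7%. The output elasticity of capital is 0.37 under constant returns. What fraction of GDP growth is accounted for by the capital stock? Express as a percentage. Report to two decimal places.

The capital stock contributed 0.37 × 7.7 = 2.849 pp.
Share of growth = 2.849 / 8.7 × 100 = 32.7471%.

32.75%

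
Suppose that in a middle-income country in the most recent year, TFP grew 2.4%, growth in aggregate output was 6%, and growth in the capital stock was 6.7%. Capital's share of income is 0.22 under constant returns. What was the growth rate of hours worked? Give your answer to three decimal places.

Labor's share = 1 − 0.22 = 0.78.
gY = gA + 0.22×6.7 + 0.78×g.
0.78×g = 6 − 2.4 − 1.474 = 2.126.
g = 2.126 / 0.78 = 2.72564%.

2.726%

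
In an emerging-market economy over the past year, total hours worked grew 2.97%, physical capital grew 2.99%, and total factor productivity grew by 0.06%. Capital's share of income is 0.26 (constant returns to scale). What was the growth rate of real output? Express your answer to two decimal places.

Labor's share = 1 − 0.26 = 0.74.
Physical capital: 0.26 × 2.99 = 0.7774 pp.
Total hours worked: 0.74 × 2.97 = 2.1978 pp.
Output growth = 0.06 + 2.9752 = 3.0352%.

Real output grew 3.04%.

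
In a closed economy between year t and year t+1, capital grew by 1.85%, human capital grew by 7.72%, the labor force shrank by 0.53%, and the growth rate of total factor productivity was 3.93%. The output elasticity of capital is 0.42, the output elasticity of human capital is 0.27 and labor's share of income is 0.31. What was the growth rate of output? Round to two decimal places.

Labor's share = 1 − 0.42 − 0.27 = 0.31.
Capital: 0.42 × 1.85 = 0.777 pp.
Human capital: 0.27 × 7.72 = 2.0844 pp.
The labor force: 0.31 × (-0.53) = -0.1643 pp.
Output growth = 3.93 + 2.6971 = 6.6271%.

6.63%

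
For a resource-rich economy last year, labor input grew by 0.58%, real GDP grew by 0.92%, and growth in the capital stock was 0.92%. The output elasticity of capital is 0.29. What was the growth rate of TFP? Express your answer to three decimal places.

0.241%

Labor's share = 1 − 0.29 = 0.71.
The capital stock: 0.29 × 0.92 = 0.2668 pp.
Labor input: 0.71 × 0.58 = 0.4118 pp.
TFP growth = 0.92 − 0.6786 = 0.2414%.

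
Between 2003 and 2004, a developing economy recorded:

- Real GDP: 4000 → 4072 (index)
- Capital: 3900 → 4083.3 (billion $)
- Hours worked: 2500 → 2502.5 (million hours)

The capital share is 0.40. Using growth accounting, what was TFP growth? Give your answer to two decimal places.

Real GDP growth = (4072 − 4000) / 4000 = 1.8%.
Capital growth = (4083.3 − 3900) / 3900 = 4.7%.
Hours worked growth = (2502.5 − 2500) / 2500 = 0.1%.
Labor's share = 1 − 0.4 = 0.6.
Capital: 0.4 × 4.7 = 1.88 pp.
Hours worked: 0.6 × 0.1 = 0.06 pp.
TFP growth = 1.8 − 1.94 = -0.14%.

-0.14%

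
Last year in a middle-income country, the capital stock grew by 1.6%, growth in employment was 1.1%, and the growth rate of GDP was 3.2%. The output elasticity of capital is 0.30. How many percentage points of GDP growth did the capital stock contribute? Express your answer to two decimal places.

0.48

Contribution = share × growth = 0.3 × 1.6 = 0.48 pp.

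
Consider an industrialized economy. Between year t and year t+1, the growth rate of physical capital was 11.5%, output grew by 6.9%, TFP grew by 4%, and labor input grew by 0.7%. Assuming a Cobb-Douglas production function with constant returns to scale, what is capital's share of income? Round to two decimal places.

gY = gA + α·gK + (1−α)·gL, so gY − gA − gL = α(gK − gL).
6.9 − 4 − 0.7 = α × (11.5 − 0.7).
2.2 = 10.8 α, so α = 0.2037.

0.20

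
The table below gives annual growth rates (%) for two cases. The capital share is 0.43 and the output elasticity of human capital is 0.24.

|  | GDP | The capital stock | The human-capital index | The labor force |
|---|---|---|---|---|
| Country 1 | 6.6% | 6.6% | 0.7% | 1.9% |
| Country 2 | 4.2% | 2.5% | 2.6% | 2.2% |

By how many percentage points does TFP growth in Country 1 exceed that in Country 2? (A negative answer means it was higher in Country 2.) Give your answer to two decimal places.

1.19 percentage points

Labor's share = 1 − 0.43 − 0.24 = 0.33.
Country 1: TFP = 6.6 − 2.838 − 0.168 − 0.627 = 2.967%.
Country 2: TFP = 4.2 − 1.075 − 0.624 − 0.726 = 1.775%.
Difference = 2.967 − (1.775) = 1.192 pp.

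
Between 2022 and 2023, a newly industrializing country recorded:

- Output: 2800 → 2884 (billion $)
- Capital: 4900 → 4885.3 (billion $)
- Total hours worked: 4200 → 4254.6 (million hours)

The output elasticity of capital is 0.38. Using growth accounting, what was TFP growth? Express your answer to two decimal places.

Output growth = (2884 − 2800) / 2800 = 3%.
Capital growth = (4885.3 − 4900) / 4900 = -0.3%.
Total hours worked growth = (4254.6 − 4200) / 4200 = 1.3%.
Labor's share = 1 − 0.38 = 0.62.
Capital: 0.38 × (-0.3) = -0.114 pp.
Total hours worked: 0.62 × 1.3 = 0.806 pp.
TFP growth = 3 − 0.692 = 2.308%.

2.31%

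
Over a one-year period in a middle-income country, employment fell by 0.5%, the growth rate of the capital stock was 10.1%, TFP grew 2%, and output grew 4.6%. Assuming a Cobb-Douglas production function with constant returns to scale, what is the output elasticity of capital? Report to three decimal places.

The output elasticity of capital is 0.292.

gY = gA + α·gK + (1−α)·gL, so gY − gA − gL = α(gK − gL).
4.6 − 2 + 0.5 = α × (10.1 − (-0.5)).
3.1 = 10.6 α, so α = 0.29245.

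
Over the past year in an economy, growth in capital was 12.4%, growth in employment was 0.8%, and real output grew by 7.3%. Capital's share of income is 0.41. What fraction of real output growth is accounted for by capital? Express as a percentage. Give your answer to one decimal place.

69.6%

Capital contributed 0.41 × 12.4 = 5.084 pp.
Share of growth = 5.084 / 7.3 × 100 = 69.644%.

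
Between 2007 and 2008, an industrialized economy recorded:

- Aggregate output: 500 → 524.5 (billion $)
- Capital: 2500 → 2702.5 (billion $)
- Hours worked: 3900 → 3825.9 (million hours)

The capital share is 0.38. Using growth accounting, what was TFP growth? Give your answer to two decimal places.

Aggregate output growth = (524.5 − 500) / 500 = 4.9%.
Capital growth = (2702.5 − 2500) / 2500 = 8.1%.
Hours worked growth = (3825.9 − 3900) / 3900 = -1.9%.
Labor's share = 1 − 0.38 = 0.62.
Capital: 0.38 × 8.1 = 3.078 pp.
Hours worked: 0.62 × (-1.9) = -1.178 pp.
TFP growth = 4.9 − 1.9 = 3%.

3.00%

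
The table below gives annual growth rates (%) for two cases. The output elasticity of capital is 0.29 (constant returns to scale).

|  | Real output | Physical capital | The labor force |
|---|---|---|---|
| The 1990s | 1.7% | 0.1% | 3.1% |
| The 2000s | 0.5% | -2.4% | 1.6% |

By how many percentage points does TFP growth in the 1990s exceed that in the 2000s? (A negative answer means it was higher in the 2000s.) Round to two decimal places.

-0.59 percentage points

Labor's share = 1 − 0.29 = 0.71.
The 1990s: TFP = 1.7 − 0.029 − 2.201 = -0.53%.
The 2000s: TFP = 0.5 + 0.696 − 1.136 = 0.06%.
Difference = -0.53 − (0.06) = -0.59 pp.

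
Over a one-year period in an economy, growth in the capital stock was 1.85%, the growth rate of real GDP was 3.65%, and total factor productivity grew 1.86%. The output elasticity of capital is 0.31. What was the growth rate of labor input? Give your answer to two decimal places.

Labor input growth was 1.76%.

Labor's share = 1 − 0.31 = 0.69.
gY = gA + 0.31×1.85 + 0.69×g.
0.69×g = 3.65 − 1.86 − 0.5735 = 1.2165.
g = 1.2165 / 0.69 = 1.763%.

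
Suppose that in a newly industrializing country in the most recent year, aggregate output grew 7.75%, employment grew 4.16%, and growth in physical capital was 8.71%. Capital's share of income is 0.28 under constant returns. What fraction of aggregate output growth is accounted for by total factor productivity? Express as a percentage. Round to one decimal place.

29.9%

Labor's share = 1 − 0.28 = 0.72.
Physical capital: 0.28 × 8.71 = 2.4388 pp.
Employment: 0.72 × 4.16 = 2.9952 pp.
TFP growth = 7.75 − 5.434 = 2.316%.
TFP share of growth = 2.316 / 7.75 × 100 = 29.884%.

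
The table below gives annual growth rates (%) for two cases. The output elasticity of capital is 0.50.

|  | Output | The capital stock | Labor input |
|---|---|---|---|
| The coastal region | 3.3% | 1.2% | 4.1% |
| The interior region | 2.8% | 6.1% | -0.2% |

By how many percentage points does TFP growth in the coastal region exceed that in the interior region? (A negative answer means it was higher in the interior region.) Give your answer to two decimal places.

Labor's share = 1 − 0.5 = 0.5.
The coastal region: TFP = 3.3 − 0.6 − 2.05 = 0.65%.
The interior region: TFP = 2.8 − 3.05 + 0.1 = -0.15%.
Difference = 0.65 − (-0.15) = 0.8 pp.

0.80 percentage points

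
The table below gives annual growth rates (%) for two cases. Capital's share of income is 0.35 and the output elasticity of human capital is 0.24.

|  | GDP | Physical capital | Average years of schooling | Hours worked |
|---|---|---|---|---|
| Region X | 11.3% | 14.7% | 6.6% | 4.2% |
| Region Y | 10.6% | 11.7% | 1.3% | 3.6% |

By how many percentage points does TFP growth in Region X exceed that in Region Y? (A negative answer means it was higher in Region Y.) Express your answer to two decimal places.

-1.87 percentage points

Labor's share = 1 − 0.35 − 0.24 = 0.41.
Region X: TFP = 11.3 − 5.145 − 1.584 − 1.722 = 2.849%.
Region Y: TFP = 10.6 − 4.095 − 0.312 − 1.476 = 4.717%.
Difference = 2.849 − (4.717) = -1.868 pp.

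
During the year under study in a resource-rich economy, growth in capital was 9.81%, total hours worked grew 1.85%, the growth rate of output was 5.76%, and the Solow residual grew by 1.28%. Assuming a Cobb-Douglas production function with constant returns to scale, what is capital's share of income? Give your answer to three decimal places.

Capital's share of income is 0.330.

gY = gA + α·gK + (1−α)·gL, so gY − gA − gL = α(gK − gL).
5.76 − 1.28 − 1.85 = α × (9.81 − 1.85).
2.63 = 7.96 α, so α = 0.3304.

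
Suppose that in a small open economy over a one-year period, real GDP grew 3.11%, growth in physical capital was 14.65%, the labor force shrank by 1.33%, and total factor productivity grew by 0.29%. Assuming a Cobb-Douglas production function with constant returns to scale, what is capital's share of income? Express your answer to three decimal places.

α = 0.260

gY = gA + α·gK + (1−α)·gL, so gY − gA − gL = α(gK − gL).
3.11 − 0.29 + 1.33 = α × (14.65 − (-1.33)).
4.15 = 15.98 α, so α = 0.2597.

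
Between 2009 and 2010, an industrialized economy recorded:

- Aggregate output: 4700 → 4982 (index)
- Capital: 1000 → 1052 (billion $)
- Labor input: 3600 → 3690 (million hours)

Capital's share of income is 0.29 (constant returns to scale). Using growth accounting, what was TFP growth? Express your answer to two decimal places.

2.72%

Aggregate output growth = (4982 − 4700) / 4700 = 6%.
Capital growth = (1052 − 1000) / 1000 = 5.2%.
Labor input growth = (3690 − 3600) / 3600 = 2.5%.
Labor's share = 1 − 0.29 = 0.71.
Capital: 0.29 × 5.2 = 1.508 pp.
Labor input: 0.71 × 2.5 = 1.775 pp.
TFP growth = 6 − 3.283 = 2.717%.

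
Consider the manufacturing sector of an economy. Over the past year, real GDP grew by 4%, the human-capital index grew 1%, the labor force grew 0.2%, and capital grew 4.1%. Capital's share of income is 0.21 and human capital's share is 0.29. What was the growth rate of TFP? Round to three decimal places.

Labor's share = 1 − 0.21 − 0.29 = 0.5.
Capital: 0.21 × 4.1 = 0.861 pp.
The human-capital index: 0.29 × 1 = 0.29 pp.
The labor force: 0.5 × 0.2 = 0.1 pp.
TFP growth = 4 − 1.251 = 2.749%.

TFP grew 2.749%.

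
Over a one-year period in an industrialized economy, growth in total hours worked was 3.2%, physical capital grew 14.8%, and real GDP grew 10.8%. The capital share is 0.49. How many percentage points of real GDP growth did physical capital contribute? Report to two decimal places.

Contribution = share × growth = 0.49 × 14.8 = 7.252 pp.

7.25 percentage points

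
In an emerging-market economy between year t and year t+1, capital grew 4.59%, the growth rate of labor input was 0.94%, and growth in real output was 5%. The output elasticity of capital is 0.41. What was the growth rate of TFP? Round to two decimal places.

Labor's share = 1 − 0.41 = 0.59.
Capital: 0.41 × 4.59 = 1.8819 pp.
Labor input: 0.59 × 0.94 = 0.5546 pp.
TFP growth = 5 − 2.4365 = 2.5635%.

2.56%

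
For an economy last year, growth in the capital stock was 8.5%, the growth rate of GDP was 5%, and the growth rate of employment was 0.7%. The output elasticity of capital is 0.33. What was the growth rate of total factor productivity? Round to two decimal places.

Labor's share = 1 − 0.33 = 0.67.
The capital stock: 0.33 × 8.5 = 2.805 pp.
Employment: 0.67 × 0.7 = 0.469 pp.
TFP growth = 5 − 3.274 = 1.726%.

Total factor productivity grew 1.73%.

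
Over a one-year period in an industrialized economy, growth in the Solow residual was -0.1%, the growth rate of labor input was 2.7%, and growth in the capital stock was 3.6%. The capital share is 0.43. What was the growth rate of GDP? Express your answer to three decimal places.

2.987%

Labor's share = 1 − 0.43 = 0.57.
The capital stock: 0.43 × 3.6 = 1.548 pp.
Labor input: 0.57 × 2.7 = 1.539 pp.
Output growth = -0.1 + 3.087 = 2.987%.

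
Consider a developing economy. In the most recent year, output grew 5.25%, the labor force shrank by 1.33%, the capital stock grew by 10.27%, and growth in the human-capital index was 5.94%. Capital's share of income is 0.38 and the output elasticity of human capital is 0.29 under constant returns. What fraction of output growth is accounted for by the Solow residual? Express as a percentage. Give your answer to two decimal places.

1.21%

Labor's share = 1 − 0.38 − 0.29 = 0.33.
The capital stock: 0.38 × 10.27 = 3.9026 pp.
The human-capital index: 0.29 × 5.94 = 1.7226 pp.
The labor force: 0.33 × (-1.33) = -0.4389 pp.
TFP growth = 5.25 − 5.1863 = 0.0637%.
TFP share of growth = 0.0637 / 5.25 × 100 = 1.2133%.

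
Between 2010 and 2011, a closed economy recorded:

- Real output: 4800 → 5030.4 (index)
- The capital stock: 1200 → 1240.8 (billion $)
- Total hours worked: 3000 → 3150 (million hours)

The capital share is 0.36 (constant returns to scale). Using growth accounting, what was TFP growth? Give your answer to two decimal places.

Real output growth = (5030.4 − 4800) / 4800 = 4.8%.
The capital stock growth = (1240.8 − 1200) / 1200 = 3.4%.
Total hours worked growth = (3150 − 3000) / 3000 = 5%.
Labor's share = 1 − 0.36 = 0.64.
The capital stock: 0.36 × 3.4 = 1.224 pp.
Total hours worked: 0.64 × 5 = 3.2 pp.
TFP growth = 4.8 − 4.424 = 0.376%.

0.38%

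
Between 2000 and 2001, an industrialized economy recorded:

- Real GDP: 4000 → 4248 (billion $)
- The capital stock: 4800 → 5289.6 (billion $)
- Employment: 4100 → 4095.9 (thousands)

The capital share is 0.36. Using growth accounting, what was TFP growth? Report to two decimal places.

Real GDP growth = (4248 − 4000) / 4000 = 6.2%.
The capital stock growth = (5289.6 − 4800) / 4800 = 10.2%.
Employment growth = (4095.9 − 4100) / 4100 = -0.1%.
Labor's share = 1 − 0.36 = 0.64.
The capital stock: 0.36 × 10.2 = 3.672 pp.
Employment: 0.64 × (-0.1) = -0.064 pp.
TFP growth = 6.2 − 3.608 = 2.592%.

TFP growth was 2.59%.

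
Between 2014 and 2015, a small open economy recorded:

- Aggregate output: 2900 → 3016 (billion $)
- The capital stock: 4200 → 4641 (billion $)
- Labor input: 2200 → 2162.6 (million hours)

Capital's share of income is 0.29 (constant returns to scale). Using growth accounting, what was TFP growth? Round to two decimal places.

Aggregate output growth = (3016 − 2900) / 2900 = 4%.
The capital stock growth = (4641 − 4200) / 4200 = 10.5%.
Labor input growth = (2162.6 − 2200) / 2200 = -1.7%.
Labor's share = 1 − 0.29 = 0.71.
The capital stock: 0.29 × 10.5 = 3.045 pp.
Labor input: 0.71 × (-1.7) = -1.207 pp.
TFP growth = 4 − 1.838 = 2.162%.

2.16%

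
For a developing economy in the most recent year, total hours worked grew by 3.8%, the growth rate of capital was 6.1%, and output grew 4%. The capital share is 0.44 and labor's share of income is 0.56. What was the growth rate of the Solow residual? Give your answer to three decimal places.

-0.812%

Labor's share = 1 − 0.44 = 0.56.
Capital: 0.44 × 6.1 = 2.684 pp.
Total hours worked: 0.56 × 3.8 = 2.128 pp.
TFP growth = 4 − 4.812 = -0.812%.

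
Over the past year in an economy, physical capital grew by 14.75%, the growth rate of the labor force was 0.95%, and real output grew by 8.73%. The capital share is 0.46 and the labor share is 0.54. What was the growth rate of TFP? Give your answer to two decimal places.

TFP growth was 1.43%.

Labor's share = 1 − 0.46 = 0.54.
Physical capital: 0.46 × 14.75 = 6.785 pp.
The labor force: 0.54 × 0.95 = 0.513 pp.
TFP growth = 8.73 − 7.298 = 1.432%.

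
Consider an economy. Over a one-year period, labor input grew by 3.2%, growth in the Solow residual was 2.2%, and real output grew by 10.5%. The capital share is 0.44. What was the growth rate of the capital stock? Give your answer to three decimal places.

Labor's share = 1 − 0.44 = 0.56.
gY = gA + 0.56×3.2 + 0.44×g.
0.44×g = 10.5 − 2.2 − 1.792 = 6.508.
g = 6.508 / 0.44 = 14.79091%.

14.791%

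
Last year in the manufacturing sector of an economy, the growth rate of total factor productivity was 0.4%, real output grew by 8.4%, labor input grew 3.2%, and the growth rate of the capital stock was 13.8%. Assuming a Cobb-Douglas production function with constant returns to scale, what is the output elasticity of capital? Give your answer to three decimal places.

The output elasticity of capital is 0.453.

gY = gA + α·gK + (1−α)·gL, so gY − gA − gL = α(gK − gL).
8.4 − 0.4 − 3.2 = α × (13.8 − 3.2).
4.8 = 10.6 α, so α = 0.45283.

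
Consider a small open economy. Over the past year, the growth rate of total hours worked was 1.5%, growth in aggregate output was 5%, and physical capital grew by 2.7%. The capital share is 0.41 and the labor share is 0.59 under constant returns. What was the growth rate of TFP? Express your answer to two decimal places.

Labor's share = 1 − 0.41 = 0.59.
Physical capital: 0.41 × 2.7 = 1.107 pp.
Total hours worked: 0.59 × 1.5 = 0.885 pp.
TFP growth = 5 − 1.992 = 3.008%.

TFP grew 3.01%.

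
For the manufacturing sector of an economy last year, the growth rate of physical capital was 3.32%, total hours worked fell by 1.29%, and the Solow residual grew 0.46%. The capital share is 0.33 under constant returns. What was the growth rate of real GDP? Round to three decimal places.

Real GDP growth was 0.691%.

Labor's share = 1 − 0.33 = 0.67.
Physical capital: 0.33 × 3.32 = 1.0956 pp.
Total hours worked: 0.67 × (-1.29) = -0.8643 pp.
Output growth = 0.46 + 0.2313 = 0.6913%.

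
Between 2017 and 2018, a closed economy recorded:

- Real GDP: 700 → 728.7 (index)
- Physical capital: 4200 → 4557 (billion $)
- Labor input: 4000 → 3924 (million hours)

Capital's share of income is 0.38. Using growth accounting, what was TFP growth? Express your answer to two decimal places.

TFP growth was 2.05%.

Real GDP growth = (728.7 − 700) / 700 = 4.1%.
Physical capital growth = (4557 − 4200) / 4200 = 8.5%.
Labor input growth = (3924 − 4000) / 4000 = -1.9%.
Labor's share = 1 − 0.38 = 0.62.
Physical capital: 0.38 × 8.5 = 3.23 pp.
Labor input: 0.62 × (-1.9) = -1.178 pp.
TFP growth = 4.1 − 2.052 = 2.048%.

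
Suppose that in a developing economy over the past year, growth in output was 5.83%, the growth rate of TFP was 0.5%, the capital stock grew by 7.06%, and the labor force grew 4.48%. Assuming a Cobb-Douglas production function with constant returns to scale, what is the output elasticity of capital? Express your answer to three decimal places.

gY = gA + α·gK + (1−α)·gL, so gY − gA − gL = α(gK − gL).
5.83 − 0.5 − 4.48 = α × (7.06 − 4.48).
0.85 = 2.58 α, so α = 0.32946.

α = 0.329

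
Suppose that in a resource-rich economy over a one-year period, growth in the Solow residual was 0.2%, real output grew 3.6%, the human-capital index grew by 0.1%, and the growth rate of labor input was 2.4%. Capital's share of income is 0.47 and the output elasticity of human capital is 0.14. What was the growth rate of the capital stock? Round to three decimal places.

Labor's share = 1 − 0.47 − 0.14 = 0.39.
gY = gA + 0.14×0.1 + 0.39×2.4 + 0.47×g.
0.47×g = 3.6 − 0.2 − 0.95 = 2.45.
g = 2.45 / 0.47 = 5.21277%.

The capital stock grew 5.213%.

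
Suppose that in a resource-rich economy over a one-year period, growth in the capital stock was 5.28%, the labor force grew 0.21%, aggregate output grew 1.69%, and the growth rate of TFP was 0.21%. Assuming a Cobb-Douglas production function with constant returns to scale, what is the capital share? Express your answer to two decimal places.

0.25

gY = gA + α·gK + (1−α)·gL, so gY − gA − gL = α(gK − gL).
1.69 − 0.21 − 0.21 = α × (5.28 − 0.21).
1.27 = 5.07 α, so α = 0.2505.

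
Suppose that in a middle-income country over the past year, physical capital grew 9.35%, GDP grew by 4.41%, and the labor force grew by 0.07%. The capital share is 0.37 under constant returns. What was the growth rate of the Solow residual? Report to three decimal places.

Labor's share = 1 − 0.37 = 0.63.
Physical capital: 0.37 × 9.35 = 3.4595 pp.
The labor force: 0.63 × 0.07 = 0.0441 pp.
TFP growth = 4.41 − 3.5036 = 0.9064%.

0.906%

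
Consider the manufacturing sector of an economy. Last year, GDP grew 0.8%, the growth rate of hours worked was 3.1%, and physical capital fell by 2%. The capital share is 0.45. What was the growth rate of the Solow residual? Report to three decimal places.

-0.005%

Labor's share = 1 − 0.45 = 0.55.
Physical capital: 0.45 × (-2) = -0.9 pp.
Hours worked: 0.55 × 3.1 = 1.705 pp.
TFP growth = 0.8 − 0.805 = -0.005%.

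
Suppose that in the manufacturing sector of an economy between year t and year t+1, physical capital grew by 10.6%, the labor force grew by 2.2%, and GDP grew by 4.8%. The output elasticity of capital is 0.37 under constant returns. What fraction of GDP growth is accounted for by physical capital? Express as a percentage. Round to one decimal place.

81.7%

Physical capital contributed 0.37 × 10.6 = 3.922 pp.
Share of growth = 3.922 / 4.8 × 100 = 81.708%.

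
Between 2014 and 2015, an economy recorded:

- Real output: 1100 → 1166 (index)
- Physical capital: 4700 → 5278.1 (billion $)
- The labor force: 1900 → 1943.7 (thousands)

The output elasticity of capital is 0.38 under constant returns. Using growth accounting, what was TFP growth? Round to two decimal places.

-0.10%

Real output growth = (1166 − 1100) / 1100 = 6%.
Physical capital growth = (5278.1 − 4700) / 4700 = 12.3%.
The labor force growth = (1943.7 − 1900) / 1900 = 2.3%.
Labor's share = 1 − 0.38 = 0.62.
Physical capital: 0.38 × 12.3 = 4.674 pp.
The labor force: 0.62 × 2.3 = 1.426 pp.
TFP growth = 6 − 6.1 = -0.1%.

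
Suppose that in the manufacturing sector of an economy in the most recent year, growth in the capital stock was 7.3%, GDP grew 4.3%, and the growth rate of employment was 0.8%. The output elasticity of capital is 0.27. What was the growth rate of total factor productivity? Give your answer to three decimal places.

Labor's share = 1 − 0.27 = 0.73.
The capital stock: 0.27 × 7.3 = 1.971 pp.
Employment: 0.73 × 0.8 = 0.584 pp.
TFP growth = 4.3 − 2.555 = 1.745%.

1.745%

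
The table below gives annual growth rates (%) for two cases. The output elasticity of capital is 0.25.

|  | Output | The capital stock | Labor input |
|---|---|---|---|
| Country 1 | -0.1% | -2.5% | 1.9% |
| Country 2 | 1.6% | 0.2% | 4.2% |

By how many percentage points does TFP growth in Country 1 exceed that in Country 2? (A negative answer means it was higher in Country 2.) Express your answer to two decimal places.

0.70 percentage points

Labor's share = 1 − 0.25 = 0.75.
Country 1: TFP = -0.1 + 0.625 − 1.425 = -0.9%.
Country 2: TFP = 1.6 − 0.05 − 3.15 = -1.6%.
Difference = -0.9 − (-1.6) = 0.7 pp.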